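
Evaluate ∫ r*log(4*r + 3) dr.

Use integration by parts with u = log(4*r + 3), dv = r dr.
Then du = 4/(4*r + 3) dr and v = r**2/2.

r**2*log(4*r + 3)/2 - r**2/4 + 3*r/8 - 9*log(4*r + 3)/32 + C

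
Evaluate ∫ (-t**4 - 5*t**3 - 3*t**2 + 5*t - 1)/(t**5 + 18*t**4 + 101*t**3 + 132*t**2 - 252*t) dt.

Factor the denominator: t*(t - 1)*(t + 6)**2*(t + 7).
Partial-fraction decomposition: -869/(56*(t + 7)) + 25625/(1764*(t + 6)) - 355/(42*(t + 6)**2) - 5/(392*(t - 1)) + 1/(252*t).
Integrate each term; A/(t−a) gives A·log|t−a|; A/(t−a)² gives −A/(t−a).

log(t)/252 - 5*log(t - 1)/392 + 25625*log(t + 6)/1764 - 869*log(t + 7)/56 + 355/(42*t + 252) + C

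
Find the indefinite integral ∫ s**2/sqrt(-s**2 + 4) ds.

Substitute s = 2·sin(θ), so ds = 2·cos(θ) dθ and the radical becomes sqrt(-s**2 + 4) = 2·cos(θ) by the Pythagorean identity.
Integrate the resulting trig expression in θ, then back-substitute θ = asin(s/2), sin(θ) = s/2, cos(θ) = sqrt(-s**2 + 4)/2 (absorbing any constant into C).

-s*sqrt(-s**2 + 4)/2 + 2*asin(s/2) + C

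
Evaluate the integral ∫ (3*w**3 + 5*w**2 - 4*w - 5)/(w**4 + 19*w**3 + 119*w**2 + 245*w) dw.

-log(w)/49 + 47*log(w + 5)/4 - 1711*log(w + 7)/196 + 761/(14*w + 98) + C

Factor the denominator: w*(w + 5)*(w + 7)**2.
Partial-fraction decomposition: -1711/(196*(w + 7)) - 761/(14*(w + 7)**2) + 47/(4*(w + 5)) - 1/(49*w).
Integrate each term; A/(w−a) gives A·log|w−a|; A/(w−a)² gives −A/(w−a).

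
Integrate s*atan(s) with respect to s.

s**2*atan(s)/2 - s/2 + atan(s)/2 + C

Use integration by parts with u = arctan(s), dv = s ds.
Then du = 1/(s**2 + 1) ds.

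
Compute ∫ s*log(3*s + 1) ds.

Use integration by parts with u = log(3*s + 1), dv = s ds.
Then du = 3/(3*s + 1) ds and v = s**2/2.

s**2*log(3*s + 1)/2 - s**2/4 + s/6 - log(3*s + 1)/18 + C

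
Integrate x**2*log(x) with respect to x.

x**3*log(x)/3 - x**3/9 + C

Use integration by parts with u = log(x), dv = x**2 dx.
Then du = 1/x dx and v = x**3/3.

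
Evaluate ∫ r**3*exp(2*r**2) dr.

Let u = r², du = 2r dr; rewrite as (1/2)∫ u^1·exp(2u) du.
Now integrate by parts 1 time.

(2*r**2 - 1)*exp(2*r**2)/8 + C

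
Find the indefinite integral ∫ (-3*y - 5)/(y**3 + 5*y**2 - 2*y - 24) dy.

-11*log(y - 2)/30 - 4*log(y + 3)/5 + 7*log(y + 4)/6 + C

Factor the denominator: (y - 2)*(y + 3)*(y + 4).
Partial-fraction decomposition: 7/(6*(y + 4)) - 4/(5*(y + 3)) - 11/(30*(y - 2)).
Integrate each term: A/(y−a) contributes A·log|y−a|.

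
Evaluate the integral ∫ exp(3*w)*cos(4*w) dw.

Let I denote the integral. Integrate by parts with u = cos(4*w), dv = exp(3*w) dw, so v = exp(3*w)/3: I = exp(3*w)*cos(4*w)/3 + (4/3)·∫ exp(3*w)*sin(4*w) dw.
Apply parts again with u = sin(4*w), dv = exp(3*w) dw: ∫ exp(3*w)*sin(4*w) dw = exp(3*w)*sin(4*w)/3 − (4/3)·I. Substituting back brings back I: I = 4*exp(3*w)*sin(4*w)/9 + exp(3*w)*cos(4*w)/3 − (16/9)·I.
Solving for I: (1 + 16/9)·I equals the remaining terms, so I = (9/25)·(4*exp(3*w)*sin(4*w)/9 + exp(3*w)*cos(4*w)/3).

4*exp(3*w)*sin(4*w)/25 + 3*exp(3*w)*cos(4*w)/25 + C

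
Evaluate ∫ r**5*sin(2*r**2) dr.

-r**4*cos(2*r**2)/4 + r**2*sin(2*r**2)/4 + cos(2*r**2)/8 + C

Let u = r², du = 2r dr; rewrite as (1/2)∫ u^2·sin(2u) du.
Now integrate by parts 2 times.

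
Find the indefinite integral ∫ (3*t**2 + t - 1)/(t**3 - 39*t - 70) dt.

Factor the denominator: (t - 7)*(t + 2)*(t + 5).
Partial-fraction decomposition: 23/(12*(t + 5)) - 1/(3*(t + 2)) + 17/(12*(t - 7)).
Integrate each term: A/(t−a) contributes A·log|t−a|.

17*log(t - 7)/12 - log(t + 2)/3 + 23*log(t + 5)/12 + C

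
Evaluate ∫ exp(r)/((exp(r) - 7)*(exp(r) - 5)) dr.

log(exp(r) - 7)/2 - log(exp(r) - 5)/2 + C

Let u = e^r, du = e^r dr.
The integral becomes ∫ du/((u-7)(u-5)); decompose into partial fractions.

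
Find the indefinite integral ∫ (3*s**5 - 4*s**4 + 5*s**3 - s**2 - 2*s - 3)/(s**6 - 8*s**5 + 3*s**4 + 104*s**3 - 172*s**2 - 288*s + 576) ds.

Factor the denominator: (s - 4)**2*(s - 3)*(s - 2)*(s + 2)*(s + 3).
Partial-fraction decomposition: 199/(245*(s + 3)) - 203/(720*(s + 2)) - 61/(80*(s - 2)) + 87/(5*(s - 3)) - 6248/(441*(s - 4)) + 2341/(84*(s - 4)**2).
Integrate each term; A/(s−a) gives A·log|s−a|; A/(s−a)² gives −A/(s−a).

-6248*log(s - 4)/441 + 87*log(s - 3)/5 - 61*log(s - 2)/80 - 203*log(s + 2)/720 + 199*log(s + 3)/245 - 2341/(84*s - 336) + C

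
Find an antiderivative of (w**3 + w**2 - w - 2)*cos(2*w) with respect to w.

w**3*sin(2*w)/2 + w**2*sin(2*w)/2 + 3*w**2*cos(2*w)/4 - 5*w*sin(2*w)/4 + w*cos(2*w)/2 - 5*sin(2*w)/4 - 5*cos(2*w)/8 + C

Use integration by parts with u = w**3 + w**2 - w - 2, dv = cos(2*w) dw, so v = sin(2*w)/2.
Apply parts 3 times (tabular method): alternate signs, differentiate u down to 0, integrate dv up.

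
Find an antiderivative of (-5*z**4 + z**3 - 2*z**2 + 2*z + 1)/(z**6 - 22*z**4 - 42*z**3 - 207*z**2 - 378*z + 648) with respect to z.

Factor the denominator: (z - 6)*(z - 1)*(z + 3)*(z + 4)*(z**2 + 9).
Partial-fraction decomposition: -(3206*z + 27351)/(33750*(z**2 + 9)) + 1383/(1250*(z + 4)) - 455/(648*(z + 3)) + 3/(1000*(z - 1)) - 6323/(20250*(z - 6)).
Integrate each term; A/(z−a) gives A·log|z−a|; the (Bz+D)/(z²+p²) term gives a log and an atan.

-6323*log(z - 6)/20250 + 3*log(z - 1)/1000 - 455*log(z + 3)/648 + 1383*log(z + 4)/1250 - 1603*log(z**2 + 9)/33750 - 1013*atan(z/3)/3750 + C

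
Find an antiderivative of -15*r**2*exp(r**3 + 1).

Let u = r**3 + 1, so du = (3*r**2) dr.
Rewriting, the integral becomes -5·∫ e^u du = -5·e^u.
Substituting back, u = r**3 + 1.

-5*exp(r**3 + 1) + C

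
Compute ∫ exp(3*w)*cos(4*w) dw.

Let I denote the integral. Integrate by parts with u = cos(4*w), dv = exp(3*w) dw, so v = exp(3*w)/3: I = exp(3*w)*cos(4*w)/3 + (4/3)·∫ exp(3*w)*sin(4*w) dw.
Apply parts again with u = sin(4*w), dv = exp(3*w) dw: ∫ exp(3*w)*sin(4*w) dw = exp(3*w)*sin(4*w)/3 − (4/3)·I. Substituting back brings back I: I = 4*exp(3*w)*sin(4*w)/9 + exp(3*w)*cos(4*w)/3 − (16/9)·I.
Solving for I: (1 + 16/9)·I equals the remaining terms, so I = (9/25)·(4*exp(3*w)*sin(4*w)/9 + exp(3*w)*cos(4*w)/3).

4*exp(3*w)*sin(4*w)/25 + 3*exp(3*w)*cos(4*w)/25 + C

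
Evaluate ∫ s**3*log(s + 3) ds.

s**4*log(s + 3)/4 - s**4/16 + s**3/4 - 9*s**2/8 + 27*s/4 - 81*log(s + 3)/4 + C

Use integration by parts with u = log(s + 3), dv = s**3 ds.
Then du = 1/(s + 3) ds and v = s**4/4.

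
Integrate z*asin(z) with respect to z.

Use integration by parts with u = arcsin(z), dv = z dz.
Then du = 1/sqrt(-z**2 + 1) dz.

z**2*asin(z)/2 + z*sqrt(-z**2 + 1)/4 - asin(z)/4 + C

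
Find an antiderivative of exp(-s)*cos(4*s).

4*exp(-s)*sin(4*s)/17 - exp(-s)*cos(4*s)/17 + C

Let I denote the integral. Integrate by parts with u = cos(4*s), dv = exp(-s) ds, so v = -exp(-s): I = -exp(-s)*cos(4*s) − 4·∫ exp(-s)*sin(4*s) ds.
Apply parts again with u = sin(4*s), dv = exp(-s) ds: ∫ exp(-s)*sin(4*s) ds = -exp(-s)*sin(4*s) + 4·I. Substituting back brings back I: I = 4*exp(-s)*sin(4*s) - exp(-s)*cos(4*s) − 16·I.
Solving for I: (1 + 16)·I equals the remaining terms, so I = (1/17)·(4*exp(-s)*sin(4*s) - exp(-s)*cos(4*s)).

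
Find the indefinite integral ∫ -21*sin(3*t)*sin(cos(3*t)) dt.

-7*cos(cos(3*t)) + C

Let u = cos(3*t), so du = (-3*sin(3*t)) dt.
Rewriting, the integral becomes 7·∫ sin(u) du = 7·-cos(u).
Substituting back, u = cos(3*t).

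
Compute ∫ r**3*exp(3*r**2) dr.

(3*r**2 - 1)*exp(3*r**2)/18 + C

Let u = r², du = 2r dr; rewrite as (1/2)∫ u^1·exp(3u) du.
Now integrate by parts 1 time.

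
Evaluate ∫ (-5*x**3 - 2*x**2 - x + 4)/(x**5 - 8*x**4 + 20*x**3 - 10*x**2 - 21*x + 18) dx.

Factor the denominator: (x - 3)**2*(x - 2)*(x - 1)*(x + 1).
Partial-fraction decomposition: 1/(12*(x + 1)) + 1/(2*(x - 1)) - 46/(3*(x - 2)) + 59/(4*(x - 3)) - 19/(x - 3)**2.
Integrate each term; A/(x−a) gives A·log|x−a|; A/(x−a)² gives −A/(x−a).

59*log(x - 3)/4 - 46*log(x - 2)/3 + log(x - 1)/2 + log(x + 1)/12 + 19/(x - 3) + C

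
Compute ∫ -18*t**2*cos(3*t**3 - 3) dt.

-2*sin(3*t**3 - 3) + C

Let u = 3*t**3 - 3, so du = (9*t**2) dt.
Rewriting, the integral becomes -2·∫ cos(u) du = -2·sin(u).
Substituting back, u = 3*t**3 - 3.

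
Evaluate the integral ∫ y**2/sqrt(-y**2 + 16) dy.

Substitute y = 4·sin(θ), so dy = 4·cos(θ) dθ and the radical becomes sqrt(-y**2 + 16) = 4·cos(θ) by the Pythagorean identity.
Integrate the resulting trig expression in θ, then back-substitute θ = asin(y/4), sin(θ) = y/4, cos(θ) = sqrt(-y**2 + 16)/4 (absorbing any constant into C).

-y*sqrt(-y**2 + 16)/2 + 8*asin(y/4) + C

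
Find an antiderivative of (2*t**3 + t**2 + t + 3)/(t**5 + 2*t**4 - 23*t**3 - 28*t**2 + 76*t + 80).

151*log(t - 4)/540 - 25*log(t - 2)/168 + log(t + 1)/60 + 11*log(t + 2)/72 - 227*log(t + 5)/756 + C

Factor the denominator: (t - 4)*(t - 2)*(t + 1)*(t + 2)*(t + 5).
Partial-fraction decomposition: -227/(756*(t + 5)) + 11/(72*(t + 2)) + 1/(60*(t + 1)) - 25/(168*(t - 2)) + 151/(540*(t - 4)).
Integrate each term: A/(t−a) contributes A·log|t−a|.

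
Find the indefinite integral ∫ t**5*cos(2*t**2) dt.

t**4*sin(2*t**2)/4 + t**2*cos(2*t**2)/4 - sin(2*t**2)/8 + C

Let u = t², du = 2t dt; rewrite as (1/2)∫ u^2·cos(2u) du.
Now integrate by parts 2 times.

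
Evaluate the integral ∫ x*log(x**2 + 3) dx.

x**2*log(x**2 + 3)/2 - x**2/2 + 3*log(x**2 + 3)/2 + C

Let u = x**2 + 3, so du = (2*x) dx.
The integral becomes (1/2)·∫ log(u) du; integrate by parts with u′=log(u), dv′=du.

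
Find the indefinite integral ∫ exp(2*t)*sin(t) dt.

2*exp(2*t)*sin(t)/5 - exp(2*t)*cos(t)/5 + C

Let I denote the integral. Integrate by parts with u = sin(t), dv = exp(2*t) dt, so v = exp(2*t)/2: I = exp(2*t)*sin(t)/2 − (1/2)·∫ exp(2*t)*cos(t) dt.
Apply parts again with u = cos(t), dv = exp(2*t) dt: ∫ exp(2*t)*cos(t) dt = exp(2*t)*cos(t)/2 + (1/2)·I. Substituting back brings back I: I = exp(2*t)*sin(t)/2 - exp(2*t)*cos(t)/4 − (1/4)·I.
Solving for I: (1 + 1/4)·I equals the remaining terms, so I = (4/5)·(exp(2*t)*sin(t)/2 - exp(2*t)*cos(t)/4).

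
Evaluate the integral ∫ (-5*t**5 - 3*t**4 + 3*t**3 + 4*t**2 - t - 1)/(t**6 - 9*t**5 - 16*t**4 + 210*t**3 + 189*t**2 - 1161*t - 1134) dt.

Factor the denominator: (t - 7)*(t - 6)*(t - 3)*(t + 1)*(t + 3)**2.
Partial-fraction decomposition: -74659/(97200*(t + 3)) + 929/(1080*(t + 3)**2) - 3/(896*(t + 1)) - 1345/(1728*(t - 3)) + 41983/(1701*(t - 6)) - 90021/(3200*(t - 7)).
Integrate each term; A/(t−a) gives A·log|t−a|; A/(t−a)² gives −A/(t−a).

-90021*log(t - 7)/3200 + 41983*log(t - 6)/1701 - 1345*log(t - 3)/1728 - 3*log(t + 1)/896 - 74659*log(t + 3)/97200 - 929/(1080*t + 3240) + C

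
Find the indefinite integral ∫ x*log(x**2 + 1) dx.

Let u = x**2 + 1, so du = (2*x) dx.
The integral becomes (1/2)·∫ log(u) du; integrate by parts with u′=log(u), dv′=du.

x**2*log(x**2 + 1)/2 - x**2/2 + log(x**2 + 1)/2 + C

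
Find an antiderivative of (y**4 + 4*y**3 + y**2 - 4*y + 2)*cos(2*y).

Use integration by parts with u = y**4 + 4*y**3 + y**2 - 4*y + 2, dv = cos(2*y) dy, so v = sin(2*y)/2.
Apply parts 4 times (tabular method): alternate signs, differentiate u down to 0, integrate dv up.

y**4*sin(2*y)/2 + 2*y**3*sin(2*y) + y**3*cos(2*y) - y**2*sin(2*y) + 3*y**2*cos(2*y) - 5*y*sin(2*y) - y*cos(2*y) + 3*sin(2*y)/2 - 5*cos(2*y)/2 + C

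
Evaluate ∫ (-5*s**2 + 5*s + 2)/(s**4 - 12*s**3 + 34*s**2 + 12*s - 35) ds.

-13*log(s - 7)/6 + 49*log(s - 5)/24 + log(s - 1)/24 + log(s + 1)/12 + C

Factor the denominator: (s - 7)*(s - 5)*(s - 1)*(s + 1).
Partial-fraction decomposition: 1/(12*(s + 1)) + 1/(24*(s - 1)) + 49/(24*(s - 5)) - 13/(6*(s - 7)).
Integrate each term: A/(s−a) contributes A·log|s−a|.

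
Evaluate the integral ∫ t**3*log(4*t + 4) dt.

t**4*log(4*t + 4)/4 - t**4/16 + t**3/12 - t**2/8 + t/4 - log(t + 1)/4 + C

Use integration by parts with u = log(4*t + 4), dv = t**3 dt.
Then du = 4/(4*t + 4) dt and v = t**4/4.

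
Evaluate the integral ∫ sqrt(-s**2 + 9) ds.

Substitute s = 3·sin(θ), so ds = 3·cos(θ) dθ and the radical becomes sqrt(-s**2 + 9) = 3·cos(θ) by the Pythagorean identity.
Integrate the resulting trig expression in θ, then back-substitute θ = asin(s/3), sin(θ) = s/3, cos(θ) = sqrt(-s**2 + 9)/3 (absorbing any constant into C).

s*sqrt(-s**2 + 9)/2 + 9*asin(s/3)/2 + C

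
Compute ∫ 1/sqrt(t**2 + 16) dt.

Substitute t = 4·tan(θ), so dt = 4·sec(θ)^2 dθ and the radical becomes sqrt(t**2 + 16) = 4·sec(θ) by the Pythagorean identity.
Integrate the resulting trig expression in θ, then back-substitute tan(θ) = t/4, sec(θ) = sqrt(t**2 + 16)/4 (absorbing any constant into C).

log(t + sqrt(t**2 + 16)) + C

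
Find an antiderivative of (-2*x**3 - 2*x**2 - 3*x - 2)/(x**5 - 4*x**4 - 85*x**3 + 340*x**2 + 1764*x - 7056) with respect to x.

Factor the denominator: (x - 7)*(x - 6)*(x - 4)*(x + 6)*(x + 7).
Partial-fraction decomposition: 607/(2002*(x + 7)) - 47/(195*(x + 6)) - 29/(110*(x - 4)) + 131/(78*(x - 6)) - 269/(182*(x - 7)).
Integrate each term: A/(x−a) contributes A·log|x−a|.

-269*log(x - 7)/182 + 131*log(x - 6)/78 - 29*log(x - 4)/110 - 47*log(x + 6)/195 + 607*log(x + 7)/2002 + C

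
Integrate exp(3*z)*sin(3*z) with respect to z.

Let I denote the integral. Integrate by parts with u = sin(3*z), dv = exp(3*z) dz, so v = exp(3*z)/3: I = exp(3*z)*sin(3*z)/3 − ∫ exp(3*z)*cos(3*z) dz.
Apply parts again with u = cos(3*z), dv = exp(3*z) dz: ∫ exp(3*z)*cos(3*z) dz = exp(3*z)*cos(3*z)/3 + I. Substituting back brings back I: I = exp(3*z)*sin(3*z)/3 - exp(3*z)*cos(3*z)/3 − I.
Solving for I: (1 + 1)·I equals the remaining terms, so I = (1/2)·(exp(3*z)*sin(3*z)/3 - exp(3*z)*cos(3*z)/3).

exp(3*z)*sin(3*z)/6 - exp(3*z)*cos(3*z)/6 + C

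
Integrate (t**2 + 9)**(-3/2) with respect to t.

Substitute t = 3·tan(θ), so dt = 3·sec(θ)^2 dθ and the radical becomes sqrt(t**2 + 9) = 3·sec(θ) by the Pythagorean identity.
Integrate the resulting trig expression in θ, then back-substitute tan(θ) = t/3, sec(θ) = sqrt(t**2 + 9)/3 (absorbing any constant into C).

t/(9*sqrt(t**2 + 9)) + C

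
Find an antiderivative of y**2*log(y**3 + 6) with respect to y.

Let u = y**3 + 6, so du = (3*y**2) dy.
The integral becomes (1/3)·∫ log(u) du; integrate by parts with u′=log(u), dv′=du.

y**3*log(y**3 + 6)/3 - y**3/3 + 2*log(y**3 + 6) + C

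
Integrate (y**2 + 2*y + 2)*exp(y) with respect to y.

Use integration by parts with u = y**2 + 2*y + 2, dv = exp(y) dy, so v = exp(y).
Apply parts 2 times (tabular method): alternate signs, differentiate u down to 0, integrate dv up.

(y**2 + 2)*exp(y) + C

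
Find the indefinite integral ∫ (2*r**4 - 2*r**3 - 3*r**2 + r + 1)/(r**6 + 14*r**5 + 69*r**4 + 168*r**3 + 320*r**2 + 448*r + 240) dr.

log(r + 1)/100 - 35*log(r + 2)/96 + 49*log(r + 5)/12 - 2911*log(r + 6)/800 - 9*log(r**2 + 4)/200 - 27*atan(r/2)/400 + C

Factor the denominator: (r + 1)*(r + 2)*(r + 5)*(r + 6)*(r**2 + 4).
Partial-fraction decomposition: -9*(2*r + 3)/(200*(r**2 + 4)) - 2911/(800*(r + 6)) + 49/(12*(r + 5)) - 35/(96*(r + 2)) + 1/(100*(r + 1)).
Integrate each term; A/(r−a) gives A·log|r−a|; the (Br+D)/(r²+p²) term gives a log and an atan.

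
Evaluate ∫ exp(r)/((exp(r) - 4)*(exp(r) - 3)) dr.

Let u = e^r, du = e^r dr.
The integral becomes ∫ du/((u-4)(u-3)); decompose into partial fractions.

log(exp(r) - 4) - log(exp(r) - 3) + C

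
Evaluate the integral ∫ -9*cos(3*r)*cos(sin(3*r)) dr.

-3*sin(sin(3*r)) + C

Let u = sin(3*r), so du = (3*cos(3*r)) dr.
Rewriting, the integral becomes -3·∫ cos(u) du = -3·sin(u).
Substituting back, u = sin(3*r).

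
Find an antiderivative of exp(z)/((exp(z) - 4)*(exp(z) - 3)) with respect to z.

Let u = e^z, du = e^z dz.
The integral becomes ∫ du/((u-3)(u-4)); decompose into partial fractions.

log(exp(z) - 4) - log(exp(z) - 3) + C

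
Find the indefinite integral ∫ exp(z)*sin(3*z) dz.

Let I denote the integral. Integrate by parts with u = sin(3*z), dv = exp(z) dz, so v = exp(z): I = exp(z)*sin(3*z) − 3·∫ exp(z)*cos(3*z) dz.
Apply parts again with u = cos(3*z), dv = exp(z) dz: ∫ exp(z)*cos(3*z) dz = exp(z)*cos(3*z) + 3·I. Substituting back brings back I: I = exp(z)*sin(3*z) - 3*exp(z)*cos(3*z) − 9·I.
Solving for I: (1 + 9)·I equals the remaining terms, so I = (1/10)·(exp(z)*sin(3*z) - 3*exp(z)*cos(3*z)).

exp(z)*sin(3*z)/10 - 3*exp(z)*cos(3*z)/10 + C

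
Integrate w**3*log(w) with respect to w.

w**4*log(w)/4 - w**4/16 + C

Use integration by parts with u = log(w), dv = w**3 dw.
Then du = 1/w dw and v = w**4/4.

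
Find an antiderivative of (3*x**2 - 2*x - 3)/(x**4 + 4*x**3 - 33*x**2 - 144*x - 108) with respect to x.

31*log(x - 6)/252 - log(x + 1)/35 + 5*log(x + 3)/9 - 13*log(x + 6)/20 + C

Factor the denominator: (x - 6)*(x + 1)*(x + 3)*(x + 6).
Partial-fraction decomposition: -13/(20*(x + 6)) + 5/(9*(x + 3)) - 1/(35*(x + 1)) + 31/(252*(x - 6)).
Integrate each term: A/(x−a) contributes A·log|x−a|.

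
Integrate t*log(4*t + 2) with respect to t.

Use integration by parts with u = log(4*t + 2), dv = t dt.
Then du = 4/(4*t + 2) dt and v = t**2/2.

t**2*log(4*t + 2)/2 - t**2/4 + t/4 - log(2*t + 1)/8 + C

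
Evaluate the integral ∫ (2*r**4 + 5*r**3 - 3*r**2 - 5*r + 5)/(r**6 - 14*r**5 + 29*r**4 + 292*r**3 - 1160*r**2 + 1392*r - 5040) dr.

1585*log(r - 7)/159 - 482083*log(r - 6)/48400 - 5*log(r + 5)/363 + 119*log(r**2 + 4)/42400 - 229*atan(r/2)/10600 + 3539/(440*r - 2640) + C

Factor the denominator: (r - 7)*(r - 6)**2*(r + 5)*(r**2 + 4).
Partial-fraction decomposition: (119*r - 916)/(21200*(r**2 + 4)) - 5/(363*(r + 5)) - 482083/(48400*(r - 6)) - 3539/(440*(r - 6)**2) + 1585/(159*(r - 7)).
Integrate each term; A/(r−a) gives A·log|r−a|; the (Br+D)/(r²+p²) term gives a log and an atan.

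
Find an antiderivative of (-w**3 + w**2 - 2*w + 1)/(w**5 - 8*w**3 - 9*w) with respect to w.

Factor the denominator: w*(w - 3)*(w + 3)*(w**2 + 1).
Partial-fraction decomposition: 1/(10*(w**2 + 1)) + 43/(180*(w + 3)) - 23/(180*(w - 3)) - 1/(9*w).
Integrate each term; A/(w−a) gives A·log|w−a|; the (Bw+D)/(w²+p²) term gives a log and an atan.

-log(w)/9 - 23*log(w - 3)/180 + 43*log(w + 3)/180 + atan(w)/10 + C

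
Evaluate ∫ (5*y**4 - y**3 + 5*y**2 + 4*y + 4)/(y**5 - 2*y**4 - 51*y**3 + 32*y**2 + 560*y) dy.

log(y)/140 + 11939*log(y - 7)/2772 - 329*log(y - 4)/216 - 353*log(y + 4)/88 + 3359*log(y + 5)/540 + C

Factor the denominator: y*(y - 7)*(y - 4)*(y + 4)*(y + 5).
Partial-fraction decomposition: 3359/(540*(y + 5)) - 353/(88*(y + 4)) - 329/(216*(y - 4)) + 11939/(2772*(y - 7)) + 1/(140*y).
Integrate each term: A/(y−a) contributes A·log|y−a|.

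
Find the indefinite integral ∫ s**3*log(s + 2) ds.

Use integration by parts with u = log(s + 2), dv = s**3 ds.
Then du = 1/(s + 2) ds and v = s**4/4.

s**4*log(s + 2)/4 - s**4/16 + s**3/6 - s**2/2 + 2*s - 4*log(s + 2) + C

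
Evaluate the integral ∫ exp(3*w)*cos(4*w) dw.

4*exp(3*w)*sin(4*w)/25 + 3*exp(3*w)*cos(4*w)/25 + C

Let I denote the integral. Integrate by parts with u = cos(4*w), dv = exp(3*w) dw, so v = exp(3*w)/3: I = exp(3*w)*cos(4*w)/3 + (4/3)·∫ exp(3*w)*sin(4*w) dw.
Apply parts again with u = sin(4*w), dv = exp(3*w) dw: ∫ exp(3*w)*sin(4*w) dw = exp(3*w)*sin(4*w)/3 − (4/3)·I. Substituting back brings back I: I = 4*exp(3*w)*sin(4*w)/9 + exp(3*w)*cos(4*w)/3 − (16/9)·I.
Solving for I: (1 + 16/9)·I equals the remaining terms, so I = (9/25)·(4*exp(3*w)*sin(4*w)/9 + exp(3*w)*cos(4*w)/3).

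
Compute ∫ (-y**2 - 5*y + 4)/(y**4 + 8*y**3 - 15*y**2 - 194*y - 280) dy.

Factor the denominator: (y - 5)*(y + 2)*(y + 4)*(y + 7).
Partial-fraction decomposition: 1/(18*(y + 7)) + 4/(27*(y + 4)) - 1/(7*(y + 2)) - 23/(378*(y - 5)).
Integrate each term: A/(y−a) contributes A·log|y−a|.

-23*log(y - 5)/378 - log(y + 2)/7 + 4*log(y + 4)/27 + log(y + 7)/18 + C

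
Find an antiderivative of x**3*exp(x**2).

(x**2 - 1)*exp(x**2)/2 + C

Let u = x², du = 2x dx; rewrite as (1/2)∫ u^1·exp(1u) du.
Now integrate by parts 1 time.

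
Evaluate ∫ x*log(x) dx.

Use integration by parts with u = log(x), dv = x dx.
Then du = 1/x dx and v = x**2/2.

x**2*log(x)/2 - x**2/4 + C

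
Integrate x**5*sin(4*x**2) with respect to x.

Let u = x², du = 2x dx; rewrite as (1/2)∫ u^2·sin(4u) du.
Now integrate by parts 2 times.

-x**4*cos(4*x**2)/8 + x**2*sin(4*x**2)/16 + cos(4*x**2)/64 + C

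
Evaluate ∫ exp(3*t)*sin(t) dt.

Let I denote the integral. Integrate by parts with u = sin(t), dv = exp(3*t) dt, so v = exp(3*t)/3: I = exp(3*t)*sin(t)/3 − (1/3)·∫ exp(3*t)*cos(t) dt.
Apply parts again with u = cos(t), dv = exp(3*t) dt: ∫ exp(3*t)*cos(t) dt = exp(3*t)*cos(t)/3 + (1/3)·I. Substituting back brings back I: I = exp(3*t)*sin(t)/3 - exp(3*t)*cos(t)/9 − (1/9)·I.
Solving for I: (1 + 1/9)·I equals the remaining terms, so I = (9/10)·(exp(3*t)*sin(t)/3 - exp(3*t)*cos(t)/9).

3*exp(3*t)*sin(t)/10 - exp(3*t)*cos(t)/10 + C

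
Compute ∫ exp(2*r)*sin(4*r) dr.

exp(2*r)*sin(4*r)/10 - exp(2*r)*cos(4*r)/5 + C

Let I denote the integral. Integrate by parts with u = sin(4*r), dv = exp(2*r) dr, so v = exp(2*r)/2: I = exp(2*r)*sin(4*r)/2 − 2·∫ exp(2*r)*cos(4*r) dr.
Apply parts again with u = cos(4*r), dv = exp(2*r) dr: ∫ exp(2*r)*cos(4*r) dr = exp(2*r)*cos(4*r)/2 + 2·I. Substituting back brings back I: I = exp(2*r)*sin(4*r)/2 - exp(2*r)*cos(4*r) − 4·I.
Solving for I: (1 + 4)·I equals the remaining terms, so I = (1/5)·(exp(2*r)*sin(4*r)/2 - exp(2*r)*cos(4*r)).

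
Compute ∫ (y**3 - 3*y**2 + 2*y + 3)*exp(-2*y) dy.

(-4*y**3 + 6*y**2 - 2*y - 13)*exp(-2*y)/8 + C

Use integration by parts with u = y**3 - 3*y**2 + 2*y + 3, dv = exp(-2*y) dy, so v = -exp(-2*y)/2.
Apply parts 3 times (tabular method): alternate signs, differentiate u down to 0, integrate dv up.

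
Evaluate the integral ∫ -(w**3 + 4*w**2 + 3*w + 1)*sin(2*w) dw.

w**3*cos(2*w)/2 - 3*w**2*sin(2*w)/4 + 2*w**2*cos(2*w) - 2*w*sin(2*w) + 3*w*cos(2*w)/4 - 3*sin(2*w)/8 - cos(2*w)/2 + C

Use integration by parts with u = w**3 + 4*w**2 + 3*w + 1, dv = -sin(2*w) dw, so v = cos(2*w)/2.
Apply parts 3 times (tabular method): alternate signs, differentiate u down to 0, integrate dv up.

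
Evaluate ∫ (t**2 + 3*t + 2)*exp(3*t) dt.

(9*t**2 + 21*t + 11)*exp(3*t)/27 + C

Use integration by parts with u = t**2 + 3*t + 2, dv = exp(3*t) dt, so v = exp(3*t)/3.
Apply parts 2 times (tabular method): alternate signs, differentiate u down to 0, integrate dv up.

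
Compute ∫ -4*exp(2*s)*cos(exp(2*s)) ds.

-2*sin(exp(2*s)) + C

Let u = exp(2*s), so du = (2*exp(2*s)) ds.
Rewriting, the integral becomes -2·∫ cos(u) du = -2·sin(u).
Substituting back, u = exp(2*s).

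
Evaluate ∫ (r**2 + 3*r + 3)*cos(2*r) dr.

r**2*sin(2*r)/2 + 3*r*sin(2*r)/2 + r*cos(2*r)/2 + 5*sin(2*r)/4 + 3*cos(2*r)/4 + C

Use integration by parts with u = r**2 + 3*r + 3, dv = cos(2*r) dr, so v = sin(2*r)/2.
Apply parts 2 times (tabular method): alternate signs, differentiate u down to 0, integrate dv up.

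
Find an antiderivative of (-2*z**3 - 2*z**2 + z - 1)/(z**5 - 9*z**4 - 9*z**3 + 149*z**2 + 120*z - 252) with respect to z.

Factor the denominator: (z - 7)*(z - 6)*(z - 1)*(z + 2)*(z + 3).
Partial-fraction decomposition: 4/(45*(z + 3)) - 5/(216*(z + 2)) - 1/(90*(z - 1)) + 499/(360*(z - 6)) - 389/(270*(z - 7)).
Integrate each term: A/(z−a) contributes A·log|z−a|.

-389*log(z - 7)/270 + 499*log(z - 6)/360 - log(z - 1)/90 - 5*log(z + 2)/216 + 4*log(z + 3)/45 + C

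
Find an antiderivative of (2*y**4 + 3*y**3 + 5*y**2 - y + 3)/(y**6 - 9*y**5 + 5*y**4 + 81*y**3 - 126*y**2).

-13*log(y)/1764 + 759*log(y - 7)/1225 - 4*log(y - 3)/3 + 77*log(y - 2)/100 - 11*log(y + 3)/225 + 1/(42*y) + C

Factor the denominator: y**2*(y - 7)*(y - 3)*(y - 2)*(y + 3).
Partial-fraction decomposition: -11/(225*(y + 3)) + 77/(100*(y - 2)) - 4/(3*(y - 3)) + 759/(1225*(y - 7)) - 13/(1764*y) - 1/(42*y**2).
Integrate each term; A/(y−a) gives A·log|y−a|; A/(y−a)² gives −A/(y−a).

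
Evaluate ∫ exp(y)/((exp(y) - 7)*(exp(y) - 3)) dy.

Let u = e^y, du = e^y dy.
The integral becomes ∫ du/((u-7)(u-3)); decompose into partial fractions.

log(exp(y) - 7)/4 - log(exp(y) - 3)/4 + C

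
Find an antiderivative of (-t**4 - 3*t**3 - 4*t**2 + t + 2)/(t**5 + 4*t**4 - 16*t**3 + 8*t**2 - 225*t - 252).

-46*log(t - 4)/125 + log(t + 1)/300 - 143*log(t + 7)/348 - 1627*log(t**2 + 9)/14500 - 1454*atan(t/3)/10875 + C

Factor the denominator: (t - 4)*(t + 1)*(t + 7)*(t**2 + 9).
Partial-fraction decomposition: -(1627*t + 2908)/(7250*(t**2 + 9)) - 143/(348*(t + 7)) + 1/(300*(t + 1)) - 46/(125*(t - 4)).
Integrate each term; A/(t−a) gives A·log|t−a|; the (Bt+D)/(t²+p²) term gives a log and an atan.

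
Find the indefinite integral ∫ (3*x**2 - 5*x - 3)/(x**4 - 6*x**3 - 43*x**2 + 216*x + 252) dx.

109*log(x - 7)/104 - 25*log(x - 6)/28 + log(x + 1)/56 - 9*log(x + 6)/52 + C

Factor the denominator: (x - 7)*(x - 6)*(x + 1)*(x + 6).
Partial-fraction decomposition: -9/(52*(x + 6)) + 1/(56*(x + 1)) - 25/(28*(x - 6)) + 109/(104*(x - 7)).
Integrate each term: A/(x−a) contributes A·log|x−a|.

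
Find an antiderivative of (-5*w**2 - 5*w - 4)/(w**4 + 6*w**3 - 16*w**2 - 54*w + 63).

-8*log(w - 3)/15 + 7*log(w - 1)/32 - 17*log(w + 3)/48 + 107*log(w + 7)/160 + C

Factor the denominator: (w - 3)*(w - 1)*(w + 3)*(w + 7).
Partial-fraction decomposition: 107/(160*(w + 7)) - 17/(48*(w + 3)) + 7/(32*(w - 1)) - 8/(15*(w - 3)).
Integrate each term: A/(w−a) contributes A·log|w−a|.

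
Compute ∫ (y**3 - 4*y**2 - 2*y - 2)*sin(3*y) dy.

Use integration by parts with u = y**3 - 4*y**2 - 2*y - 2, dv = sin(3*y) dy, so v = -cos(3*y)/3.
Apply parts 3 times (tabular method): alternate signs, differentiate u down to 0, integrate dv up.

-y**3*cos(3*y)/3 + y**2*sin(3*y)/3 + 4*y**2*cos(3*y)/3 - 8*y*sin(3*y)/9 + 8*y*cos(3*y)/9 - 8*sin(3*y)/27 + 10*cos(3*y)/27 + C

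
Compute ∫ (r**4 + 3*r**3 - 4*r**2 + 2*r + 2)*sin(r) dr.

-r**4*cos(r) + 4*r**3*sin(r) - 3*r**3*cos(r) + 9*r**2*sin(r) + 16*r**2*cos(r) - 32*r*sin(r) + 16*r*cos(r) - 16*sin(r) - 34*cos(r) + C

Use integration by parts with u = r**4 + 3*r**3 - 4*r**2 + 2*r + 2, dv = sin(r) dr, so v = -cos(r).
Apply parts 4 times (tabular method): alternate signs, differentiate u down to 0, integrate dv up.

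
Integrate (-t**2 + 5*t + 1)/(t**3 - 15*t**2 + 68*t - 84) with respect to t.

Factor the denominator: (t - 7)*(t - 6)*(t - 2).
Partial-fraction decomposition: 7/(20*(t - 2)) + 5/(4*(t - 6)) - 13/(5*(t - 7)).
Integrate each term: A/(t−a) contributes A·log|t−a|.

-13*log(t - 7)/5 + 5*log(t - 6)/4 + 7*log(t - 2)/20 + C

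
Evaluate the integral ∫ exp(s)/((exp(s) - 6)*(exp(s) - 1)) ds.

Let u = e^s, du = e^s ds.
The integral becomes ∫ du/((u-1)(u-6)); decompose into partial fractions.

log(exp(s) - 6)/5 - log(exp(s) - 1)/5 + C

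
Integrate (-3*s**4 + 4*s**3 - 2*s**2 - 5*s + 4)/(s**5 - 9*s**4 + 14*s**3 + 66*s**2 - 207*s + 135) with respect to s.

Factor the denominator: (s - 5)*(s - 3)**2*(s - 1)*(s + 3).
Partial-fraction decomposition: -175/(576*(s + 3)) + 1/(32*(s - 1)) + 617/(72*(s - 3)) + 41/(6*(s - 3)**2) - 723/(64*(s - 5)).
Integrate each term; A/(s−a) gives A·log|s−a|; A/(s−a)² gives −A/(s−a).

-723*log(s - 5)/64 + 617*log(s - 3)/72 + log(s - 1)/32 - 175*log(s + 3)/576 - 41/(6*s - 18) + C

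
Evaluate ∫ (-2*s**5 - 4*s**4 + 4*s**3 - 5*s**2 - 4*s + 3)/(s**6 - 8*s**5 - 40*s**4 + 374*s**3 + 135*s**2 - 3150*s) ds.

-log(s)/1050 - 10529*log(s - 7)/910 + 479033*log(s - 5)/48400 + log(s + 3)/240 - 1039*log(s + 6)/3146 - 1049/(110*s - 550) + C

Factor the denominator: s*(s - 7)*(s - 5)**2*(s + 3)*(s + 6).
Partial-fraction decomposition: -1039/(3146*(s + 6)) + 1/(240*(s + 3)) + 479033/(48400*(s - 5)) + 1049/(110*(s - 5)**2) - 10529/(910*(s - 7)) - 1/(1050*s).
Integrate each term; A/(s−a) gives A·log|s−a|; A/(s−a)² gives −A/(s−a).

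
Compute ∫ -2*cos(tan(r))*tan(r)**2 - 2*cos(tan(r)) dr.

Let u = tan(r), so du = (tan(r)**2 + 1) dr.
Rewriting, the integral becomes -2·∫ cos(u) du = -2·sin(u).
Substituting back, u = tan(r).

-2*sin(tan(r)) + C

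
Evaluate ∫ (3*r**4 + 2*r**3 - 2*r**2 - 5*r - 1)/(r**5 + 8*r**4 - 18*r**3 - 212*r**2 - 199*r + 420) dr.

Factor the denominator: (r - 5)*(r - 1)*(r + 3)*(r + 4)*(r + 7).
Partial-fraction decomposition: 717/(128*(r + 7)) - 209/(45*(r + 4)) + 185/(128*(r + 3)) + 3/(640*(r - 1)) + 683/(1152*(r - 5)).
Integrate each term: A/(r−a) contributes A·log|r−a|.

683*log(r - 5)/1152 + 3*log(r - 1)/640 + 185*log(r + 3)/128 - 209*log(r + 4)/45 + 717*log(r + 7)/128 + C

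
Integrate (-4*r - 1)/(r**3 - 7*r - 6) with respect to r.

-13*log(r - 3)/20 - 3*log(r + 1)/4 + 7*log(r + 2)/5 + C

Factor the denominator: (r - 3)*(r + 1)*(r + 2).
Partial-fraction decomposition: 7/(5*(r + 2)) - 3/(4*(r + 1)) - 13/(20*(r - 3)).
Integrate each term: A/(r−a) contributes A·log|r−a|.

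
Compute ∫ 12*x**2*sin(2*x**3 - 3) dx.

Let u = 2*x**3 - 3, so du = (6*x**2) dx.
Rewriting, the integral becomes 2·∫ sin(u) du = 2·-cos(u).
Substituting back, u = 2*x**3 - 3.

-2*cos(2*x**3 - 3) + C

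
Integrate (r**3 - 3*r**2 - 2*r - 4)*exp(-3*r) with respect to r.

(-9*r**3 + 18*r**2 + 30*r + 46)*exp(-3*r)/27 + C

Use integration by parts with u = r**3 - 3*r**2 - 2*r - 4, dv = exp(-3*r) dr, so v = -exp(-3*r)/3.
Apply parts 3 times (tabular method): alternate signs, differentiate u down to 0, integrate dv up.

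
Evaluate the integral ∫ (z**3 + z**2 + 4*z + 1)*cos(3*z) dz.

z**3*sin(3*z)/3 + z**2*sin(3*z)/3 + z**2*cos(3*z)/3 + 10*z*sin(3*z)/9 + 2*z*cos(3*z)/9 + 7*sin(3*z)/27 + 10*cos(3*z)/27 + C

Use integration by parts with u = z**3 + z**2 + 4*z + 1, dv = cos(3*z) dz, so v = sin(3*z)/3.
Apply parts 3 times (tabular method): alternate signs, differentiate u down to 0, integrate dv up.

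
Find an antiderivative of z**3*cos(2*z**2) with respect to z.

z**2*sin(2*z**2)/4 + cos(2*z**2)/8 + C

Let u = z², du = 2z dz; rewrite as (1/2)∫ u^1·cos(2u) du.
Now integrate by parts 1 time.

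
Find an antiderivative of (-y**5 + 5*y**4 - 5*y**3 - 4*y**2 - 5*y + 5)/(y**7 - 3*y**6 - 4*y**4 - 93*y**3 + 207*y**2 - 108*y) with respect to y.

-5*log(y)/108 - 143*log(y - 4)/6300 + 89*log(y - 1)/1440 + 767*log(y + 3)/6048 - 323*log(y**2 + 9)/5400 - 569*atan(y/3)/2700 - 1/(24*y - 24) + C

Factor the denominator: y*(y - 4)*(y - 1)**2*(y + 3)*(y**2 + 9).
Partial-fraction decomposition: -(323*y + 1707)/(2700*(y**2 + 9)) + 767/(6048*(y + 3)) + 89/(1440*(y - 1)) + 1/(24*(y - 1)**2) - 143/(6300*(y - 4)) - 5/(108*y).
Integrate each term; A/(y−a) gives A·log|y−a|; the (By+D)/(y²+p²) term gives a log and an atan.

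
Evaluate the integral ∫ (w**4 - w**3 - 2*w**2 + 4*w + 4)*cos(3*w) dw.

Use integration by parts with u = w**4 - w**3 - 2*w**2 + 4*w + 4, dv = cos(3*w) dw, so v = sin(3*w)/3.
Apply parts 4 times (tabular method): alternate signs, differentiate u down to 0, integrate dv up.

w**4*sin(3*w)/3 - w**3*sin(3*w)/3 + 4*w**3*cos(3*w)/9 - 10*w**2*sin(3*w)/9 - w**2*cos(3*w)/3 + 14*w*sin(3*w)/9 - 20*w*cos(3*w)/27 + 128*sin(3*w)/81 + 14*cos(3*w)/27 + C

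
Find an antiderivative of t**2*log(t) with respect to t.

t**3*log(t)/3 - t**3/9 + C

Use integration by parts with u = log(t), dv = t**2 dt.
Then du = 1/t dt and v = t**3/3.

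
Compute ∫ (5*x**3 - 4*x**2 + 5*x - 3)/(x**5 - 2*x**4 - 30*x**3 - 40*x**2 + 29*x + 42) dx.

Factor the denominator: (x - 7)*(x - 1)*(x + 1)*(x + 2)*(x + 3).
Partial-fraction decomposition: -189/(80*(x + 3)) + 23/(9*(x + 2)) - 17/(32*(x + 1)) - 1/(48*(x - 1)) + 517/(1440*(x - 7)).
Integrate each term: A/(x−a) contributes A·log|x−a|.

517*log(x - 7)/1440 - log(x - 1)/48 - 17*log(x + 1)/32 + 23*log(x + 2)/9 - 189*log(x + 3)/80 + C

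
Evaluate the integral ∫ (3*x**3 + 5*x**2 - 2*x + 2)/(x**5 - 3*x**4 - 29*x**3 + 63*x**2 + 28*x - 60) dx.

Factor the denominator: (x - 6)*(x - 2)*(x - 1)*(x + 1)*(x + 5).
Partial-fraction decomposition: -17/(132*(x + 5)) - 1/(28*(x + 1)) + 2/(15*(x - 1)) - 1/(2*(x - 2)) + 409/(770*(x - 6)).
Integrate each term: A/(x−a) contributes A·log|x−a|.

409*log(x - 6)/770 - log(x - 2)/2 + 2*log(x - 1)/15 - log(x + 1)/28 - 17*log(x + 5)/132 + C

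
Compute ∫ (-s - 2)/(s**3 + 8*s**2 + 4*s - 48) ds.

-log(s - 2)/12 - log(s + 4)/6 + log(s + 6)/4 + C

Factor the denominator: (s - 2)*(s + 4)*(s + 6).
Partial-fraction decomposition: 1/(4*(s + 6)) - 1/(6*(s + 4)) - 1/(12*(s - 2)).
Integrate each term: A/(s−a) contributes A·log|s−a|.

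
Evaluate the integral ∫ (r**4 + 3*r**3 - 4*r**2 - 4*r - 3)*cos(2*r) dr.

r**4*sin(2*r)/2 + 3*r**3*sin(2*r)/2 + r**3*cos(2*r) - 7*r**2*sin(2*r)/2 + 9*r**2*cos(2*r)/4 - 17*r*sin(2*r)/4 - 7*r*cos(2*r)/2 + sin(2*r)/4 - 17*cos(2*r)/8 + C

Use integration by parts with u = r**4 + 3*r**3 - 4*r**2 - 4*r - 3, dv = cos(2*r) dr, so v = sin(2*r)/2.
Apply parts 4 times (tabular method): alternate signs, differentiate u down to 0, integrate dv up.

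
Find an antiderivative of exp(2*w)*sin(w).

2*exp(2*w)*sin(w)/5 - exp(2*w)*cos(w)/5 + C

Let I denote the integral. Integrate by parts with u = sin(w), dv = exp(2*w) dw, so v = exp(2*w)/2: I = exp(2*w)*sin(w)/2 − (1/2)·∫ exp(2*w)*cos(w) dw.
Apply parts again with u = cos(w), dv = exp(2*w) dw: ∫ exp(2*w)*cos(w) dw = exp(2*w)*cos(w)/2 + (1/2)·I. Substituting back brings back I: I = exp(2*w)*sin(w)/2 - exp(2*w)*cos(w)/4 − (1/4)·I.
Solving for I: (1 + 1/4)·I equals the remaining terms, so I = (4/5)·(exp(2*w)*sin(w)/2 - exp(2*w)*cos(w)/4).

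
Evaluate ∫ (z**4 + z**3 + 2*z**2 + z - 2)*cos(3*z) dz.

Use integration by parts with u = z**4 + z**3 + 2*z**2 + z - 2, dv = cos(3*z) dz, so v = sin(3*z)/3.
Apply parts 4 times (tabular method): alternate signs, differentiate u down to 0, integrate dv up.

z**4*sin(3*z)/3 + z**3*sin(3*z)/3 + 4*z**3*cos(3*z)/9 + 2*z**2*sin(3*z)/9 + z**2*cos(3*z)/3 + z*sin(3*z)/9 + 4*z*cos(3*z)/27 - 58*sin(3*z)/81 + cos(3*z)/27 + C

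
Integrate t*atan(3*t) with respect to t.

Use integration by parts with u = arctan(3*t), dv = t dt.
Then du = 3/(9*t**2 + 1) dt.

t**2*atan(3*t)/2 - t/6 + atan(3*t)/18 + C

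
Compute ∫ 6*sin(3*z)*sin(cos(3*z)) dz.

Let u = cos(3*z), so du = (-3*sin(3*z)) dz.
Rewriting, the integral becomes -2·∫ sin(u) du = -2·-cos(u).
Substituting back, u = cos(3*z).

2*cos(cos(3*z)) + C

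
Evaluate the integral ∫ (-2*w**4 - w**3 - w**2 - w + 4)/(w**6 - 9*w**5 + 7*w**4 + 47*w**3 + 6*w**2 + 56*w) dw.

Factor the denominator: w*(w - 7)*(w - 4)*(w + 2)*(w**2 + 1).
Partial-fraction decomposition: -3*(13*w + 1)/(850*(w**2 + 1)) + 11/(270*(w + 2)) + 74/(153*(w - 4)) - 5197/(9450*(w - 7)) + 1/(14*w).
Integrate each term; A/(w−a) gives A·log|w−a|; the (Bw+D)/(w²+p²) term gives a log and an atan.

log(w)/14 - 5197*log(w - 7)/9450 + 74*log(w - 4)/153 + 11*log(w + 2)/270 - 39*log(w**2 + 1)/1700 - 3*atan(w)/850 + C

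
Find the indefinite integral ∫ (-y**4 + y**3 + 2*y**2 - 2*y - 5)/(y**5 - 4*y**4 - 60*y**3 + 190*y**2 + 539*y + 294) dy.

-1979*log(y - 7)/896 + 1025*log(y - 6)/637 + 13*log(y + 1)/6272 - 293*log(y + 7)/728 + 1/(112*y + 112) + C

Factor the denominator: (y - 7)*(y - 6)*(y + 1)**2*(y + 7).
Partial-fraction decomposition: -293/(728*(y + 7)) + 13/(6272*(y + 1)) - 1/(112*(y + 1)**2) + 1025/(637*(y - 6)) - 1979/(896*(y - 7)).
Integrate each term; A/(y−a) gives A·log|y−a|; A/(y−a)² gives −A/(y−a).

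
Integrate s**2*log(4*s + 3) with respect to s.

s**3*log(4*s + 3)/3 - s**3/9 + s**2/8 - 3*s/16 + 9*log(4*s + 3)/64 + C

Use integration by parts with u = log(4*s + 3), dv = s**2 ds.
Then du = 4/(4*s + 3) ds and v = s**3/3.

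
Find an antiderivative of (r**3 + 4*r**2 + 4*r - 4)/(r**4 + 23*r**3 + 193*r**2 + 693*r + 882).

-7*log(r + 3)/48 + 100*log(r + 6)/3 - 515*log(r + 7)/16 + 179/(4*r + 28) + C

Factor the denominator: (r + 3)*(r + 6)*(r + 7)**2.
Partial-fraction decomposition: -515/(16*(r + 7)) - 179/(4*(r + 7)**2) + 100/(3*(r + 6)) - 7/(48*(r + 3)).
Integrate each term; A/(r−a) gives A·log|r−a|; A/(r−a)² gives −A/(r−a).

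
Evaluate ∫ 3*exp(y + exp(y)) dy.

3*exp(exp(y)) + C

Let u = exp(y), so du = (exp(y)) dy.
Rewriting, the integral becomes 3·∫ e^u du = 3·e^u.
Substituting back, u = exp(y).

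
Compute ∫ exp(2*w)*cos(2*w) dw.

exp(2*w)*sin(2*w)/4 + exp(2*w)*cos(2*w)/4 + C

Let I denote the integral. Integrate by parts with u = cos(2*w), dv = exp(2*w) dw, so v = exp(2*w)/2: I = exp(2*w)*cos(2*w)/2 + ∫ exp(2*w)*sin(2*w) dw.
Apply parts again with u = sin(2*w), dv = exp(2*w) dw: ∫ exp(2*w)*sin(2*w) dw = exp(2*w)*sin(2*w)/2 − I. Substituting back brings back I: I = exp(2*w)*sin(2*w)/2 + exp(2*w)*cos(2*w)/2 − I.
Solving for I: (1 + 1)·I equals the remaining terms, so I = (1/2)·(exp(2*w)*sin(2*w)/2 + exp(2*w)*cos(2*w)/2).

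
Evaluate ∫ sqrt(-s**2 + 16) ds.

s*sqrt(-s**2 + 16)/2 + 8*asin(s/4) + C

Substitute s = 4·sin(θ), so ds = 4·cos(θ) dθ and the radical becomes sqrt(-s**2 + 16) = 4·cos(θ) by the Pythagorean identity.
Integrate the resulting trig expression in θ, then back-substitute θ = asin(s/4), sin(θ) = s/4, cos(θ) = sqrt(-s**2 + 16)/4 (absorbing any constant into C).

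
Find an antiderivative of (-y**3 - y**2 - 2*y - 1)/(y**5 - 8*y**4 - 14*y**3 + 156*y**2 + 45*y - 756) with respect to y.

-407*log(y - 7)/1200 + 89*log(y - 4)/147 - 43*log(y - 3)/144 + 713*log(y + 3)/22050 + 23/(420*y + 1260) + C

Factor the denominator: (y - 7)*(y - 4)*(y - 3)*(y + 3)**2.
Partial-fraction decomposition: 713/(22050*(y + 3)) - 23/(420*(y + 3)**2) - 43/(144*(y - 3)) + 89/(147*(y - 4)) - 407/(1200*(y - 7)).
Integrate each term; A/(y−a) gives A·log|y−a|; A/(y−a)² gives −A/(y−a).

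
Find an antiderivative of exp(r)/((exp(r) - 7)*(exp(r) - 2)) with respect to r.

log(exp(r) - 7)/5 - log(exp(r) - 2)/5 + C

Let u = e^r, du = e^r dr.
The integral becomes ∫ du/((u-7)(u-2)); decompose into partial fractions.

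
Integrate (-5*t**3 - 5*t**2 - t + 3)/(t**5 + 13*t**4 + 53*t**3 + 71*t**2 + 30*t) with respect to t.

Factor the denominator: t*(t + 1)**2*(t + 5)*(t + 6).
Partial-fraction decomposition: 303/(50*(t + 6)) - 127/(20*(t + 5)) + 19/(100*(t + 1)) - 1/(5*(t + 1)**2) + 1/(10*t).
Integrate each term; A/(t−a) gives A·log|t−a|; A/(t−a)² gives −A/(t−a).

log(t)/10 + 19*log(t + 1)/100 - 127*log(t + 5)/20 + 303*log(t + 6)/50 + 1/(5*t + 5) + C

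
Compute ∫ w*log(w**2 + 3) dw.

w**2*log(w**2 + 3)/2 - w**2/2 + 3*log(w**2 + 3)/2 + C

Let u = w**2 + 3, so du = (2*w) dw.
The integral becomes (1/2)·∫ log(u) du; integrate by parts with u′=log(u), dv′=du.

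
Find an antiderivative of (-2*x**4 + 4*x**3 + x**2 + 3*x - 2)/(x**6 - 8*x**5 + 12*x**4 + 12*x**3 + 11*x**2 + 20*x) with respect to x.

Factor the denominator: x*(x - 5)*(x - 4)*(x + 1)*(x**2 + 1).
Partial-fraction decomposition: (75*x + 11)/(442*(x**2 + 1)) + 1/(6*(x + 1)) + 23/(34*(x - 4)) - 178/(195*(x - 5)) - 1/(10*x).
Integrate each term; A/(x−a) gives A·log|x−a|; the (Bx+D)/(x²+p²) term gives a log and an atan.

-log(x)/10 - 178*log(x - 5)/195 + 23*log(x - 4)/34 + log(x + 1)/6 + 75*log(x**2 + 1)/884 + 11*atan(x)/442 + C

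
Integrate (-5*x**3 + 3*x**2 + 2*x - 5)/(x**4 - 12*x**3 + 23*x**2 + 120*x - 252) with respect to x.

Factor the denominator: (x - 7)*(x - 6)*(x - 2)*(x + 3).
Partial-fraction decomposition: -151/(450*(x + 3)) - 29/(100*(x - 2)) + 965/(36*(x - 6)) - 1559/(50*(x - 7)).
Integrate each term: A/(x−a) contributes A·log|x−a|.

-1559*log(x - 7)/50 + 965*log(x - 6)/36 - 29*log(x - 2)/100 - 151*log(x + 3)/450 + C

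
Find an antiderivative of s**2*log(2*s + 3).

Use integration by parts with u = log(2*s + 3), dv = s**2 ds.
Then du = 2/(2*s + 3) ds and v = s**3/3.

s**3*log(2*s + 3)/3 - s**3/9 + s**2/4 - 3*s/4 + 9*log(2*s + 3)/8 + C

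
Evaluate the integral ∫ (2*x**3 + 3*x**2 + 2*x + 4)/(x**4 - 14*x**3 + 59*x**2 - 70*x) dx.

-2*log(x)/35 + 851*log(x - 7)/70 - 113*log(x - 5)/10 + 6*log(x - 2)/5 + C

Factor the denominator: x*(x - 7)*(x - 5)*(x - 2).
Partial-fraction decomposition: 6/(5*(x - 2)) - 113/(10*(x - 5)) + 851/(70*(x - 7)) - 2/(35*x).
Integrate each term: A/(x−a) contributes A·log|x−a|.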